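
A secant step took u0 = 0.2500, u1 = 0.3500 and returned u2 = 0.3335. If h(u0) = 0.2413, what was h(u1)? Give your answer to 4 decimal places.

-0.0477

The secant line through (0.2500, 0.2413) and (0.3500, h(u1)) crosses zero at u2 = 0.3335.
So (0.2500, 0.2413), (0.3500, h(u1)), (0.3335, 0) are collinear:
h(u1) = 0.2413 · (0.3500 − 0.3335) / (0.2500 − 0.3335) = 0.2413 · (0.016500)/(-0.083500) = -0.047682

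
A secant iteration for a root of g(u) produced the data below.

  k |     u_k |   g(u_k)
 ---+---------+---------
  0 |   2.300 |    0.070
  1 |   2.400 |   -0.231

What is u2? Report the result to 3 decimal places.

u2 = 2.400 − (-0.231)·(2.400 − 2.300) / (-0.231 − 0.070)
   = 2.400 − (-0.02310)/(-0.30100) = 2.32326

2.323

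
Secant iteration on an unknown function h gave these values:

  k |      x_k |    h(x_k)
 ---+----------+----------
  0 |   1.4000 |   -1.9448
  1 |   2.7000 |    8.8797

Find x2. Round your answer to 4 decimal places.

1.6336

x2 = 2.7000 − 8.8797·(2.7000 − 1.4000) / (8.8797 − (-1.9448))
   = 2.7000 − (11.543610)/(10.824500) = 1.633566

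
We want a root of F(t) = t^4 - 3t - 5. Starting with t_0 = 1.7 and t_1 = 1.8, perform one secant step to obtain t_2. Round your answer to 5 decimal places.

1.79471

F(1.7) = -1.7479000, F(1.8) = 0.0976000
t_2 = 1.8000000 − 0.0976000·(1.8000000 − 1.7000000) / (0.0976000 − (-1.7479000)) = 1.8000000 − (0.0097600)/(1.8455000) = 1.7947115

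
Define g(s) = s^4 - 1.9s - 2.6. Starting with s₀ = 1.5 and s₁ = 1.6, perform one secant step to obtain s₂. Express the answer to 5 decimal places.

1.52978

g(1.5) = -0.3875000, g(1.6) = 0.9136000
s₂ = 1.6000000 − 0.9136000·(1.6000000 − 1.5000000) / (0.9136000 − (-0.3875000)) = 1.6000000 − (0.0913600)/(1.3011000) = 1.5297825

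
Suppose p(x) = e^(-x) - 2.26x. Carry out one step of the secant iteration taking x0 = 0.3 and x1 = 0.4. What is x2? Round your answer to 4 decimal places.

0.3212

p(0.3) = 0.062818, p(0.4) = -0.233680
x2 = 0.400000 − (-0.233680)·(0.400000 − 0.300000) / (-0.233680 − 0.062818) = 0.400000 − (-0.023368)/(-0.296498) = 0.321187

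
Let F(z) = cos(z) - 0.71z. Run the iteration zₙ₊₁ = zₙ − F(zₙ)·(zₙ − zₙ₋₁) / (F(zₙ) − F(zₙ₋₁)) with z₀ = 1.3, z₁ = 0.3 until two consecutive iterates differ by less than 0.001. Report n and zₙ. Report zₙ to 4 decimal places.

F(1.3) = -0.655501, F(0.3) = 0.742336
z₂ = 0.300000 − 0.742336·(-1.000000)/(1.397838) = 0.831061;  |Δ| = 0.531061
F(0.831061) = 0.084040
z₃ = 0.831061 − 0.084040·(0.531061)/(-0.658297) = 0.898857;  |Δ| = 0.067796
F(0.898857) = -0.015684
z₄ = 0.898857 − (-0.015684)·(0.067796)/(-0.099723) = 0.888195;  |Δ| = 0.010662
F(0.888195) = 0.000196
z₅ = 0.888195 − 0.000196·(-0.010662)/(0.015879) = 0.888326;  |Δ| = 0.000131
|z₅ − z₄| = 0.000131 < 0.001

n = 5, zₙ = 0.8883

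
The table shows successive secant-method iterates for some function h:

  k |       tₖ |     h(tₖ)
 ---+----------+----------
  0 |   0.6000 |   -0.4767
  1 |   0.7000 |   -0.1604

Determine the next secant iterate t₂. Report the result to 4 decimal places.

0.7507

t₂ = 0.7000 − (-0.1604)·(0.7000 − 0.6000) / (-0.1604 − (-0.4767))
   = 0.7000 − (-0.016040)/(0.316300) = 0.750711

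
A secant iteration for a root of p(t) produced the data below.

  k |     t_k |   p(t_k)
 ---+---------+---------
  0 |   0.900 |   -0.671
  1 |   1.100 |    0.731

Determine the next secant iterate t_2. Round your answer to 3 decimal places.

t_2 = 1.100 − 0.731·(1.100 − 0.900) / (0.731 − (-0.671))
   = 1.100 − (0.14620)/(1.40200) = 0.99572

0.996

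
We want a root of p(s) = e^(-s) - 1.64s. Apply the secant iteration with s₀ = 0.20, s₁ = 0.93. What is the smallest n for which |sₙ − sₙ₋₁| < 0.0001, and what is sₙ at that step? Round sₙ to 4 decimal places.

n = 5, sₙ = 0.4062

p(0.20) = 0.490731, p(0.93) = -1.130646
s₂ = 0.930000 − (-1.130646)·(0.730000)/(-1.621377) = 0.420944;  |Δ| = 0.509056
p(0.420944) = -0.033921
s₃ = 0.420944 − (-0.033921)·(-0.509056)/(1.096725) = 0.405199;  |Δ| = 0.015745
p(0.405199) = 0.002318
s₄ = 0.405199 − 0.002318·(-0.015745)/(0.036239) = 0.406206;  |Δ| = 0.001007
p(0.406206) = -0.000005
s₅ = 0.406206 − (-0.000005)·(0.001007)/(-0.002322) = 0.406204;  |Δ| = 0.000002
|s₅ − s₄| = 0.000002 < 0.0001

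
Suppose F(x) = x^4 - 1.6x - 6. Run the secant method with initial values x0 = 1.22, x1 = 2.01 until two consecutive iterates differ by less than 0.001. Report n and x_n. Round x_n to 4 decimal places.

n = 6, x_n = 1.7200

F(1.22) = -5.736665, F(2.01) = 7.106408
x2 = 2.010000 − 7.106408·(0.790000)/(12.843073) = 1.572872;  |Δ| = 0.437128
F(1.572872) = -2.396279
x3 = 1.572872 − (-2.396279)·(-0.437128)/(-9.502687) = 1.683102;  |Δ| = 0.110230
F(1.683102) = -0.668021
x4 = 1.683102 − (-0.668021)·(0.110230)/(1.728258) = 1.725709;  |Δ| = 0.042607
F(1.725709) = 0.107779
x5 = 1.725709 − 0.107779·(0.042607)/(0.775799) = 1.719790;  |Δ| = 0.005919
F(1.719790) = -0.003808
x6 = 1.719790 − (-0.003808)·(-0.005919)/(-0.111587) = 1.719992;  |Δ| = 0.000202
|x6 − x5| = 0.000202 < 0.001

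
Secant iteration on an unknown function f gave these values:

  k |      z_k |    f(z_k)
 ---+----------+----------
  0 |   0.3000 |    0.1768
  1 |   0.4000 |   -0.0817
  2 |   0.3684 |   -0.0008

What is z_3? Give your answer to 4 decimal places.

z_3 = 0.3684 − (-0.0008)·(0.3684 − 0.4000) / (-0.0008 − (-0.0817))
   = 0.3684 − (0.000025)/(0.080900) = 0.368088

0.3681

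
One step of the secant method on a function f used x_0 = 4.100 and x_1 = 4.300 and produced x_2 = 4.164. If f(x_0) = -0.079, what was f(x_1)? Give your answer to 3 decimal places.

0.168

The secant line through (4.100, -0.079) and (4.300, f(x_1)) crosses zero at x_2 = 4.164.
So (4.100, -0.079), (4.300, f(x_1)), (4.164, 0) are collinear:
f(x_1) = -0.079 · (4.300 − 4.164) / (4.100 − 4.164) = -0.079 · (0.13600)/(-0.06400) = 0.16788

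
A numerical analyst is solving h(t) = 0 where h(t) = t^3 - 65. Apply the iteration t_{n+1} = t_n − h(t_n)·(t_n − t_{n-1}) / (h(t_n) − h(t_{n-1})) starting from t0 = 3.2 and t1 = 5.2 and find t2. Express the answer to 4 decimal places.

h(3.2) = -32.232000, h(5.2) = 75.608000
t2 = 5.200000 − 75.608000·(5.200000 − 3.200000) / (75.608000 − (-32.232000)) = 5.200000 − (151.216000)/(107.840000) = 3.797774

3.7978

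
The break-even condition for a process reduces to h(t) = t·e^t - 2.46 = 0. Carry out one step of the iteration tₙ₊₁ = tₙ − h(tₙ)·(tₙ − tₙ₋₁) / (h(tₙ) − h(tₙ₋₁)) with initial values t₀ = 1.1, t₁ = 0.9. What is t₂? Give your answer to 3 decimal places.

h(1.1) = 0.84458, h(0.9) = -0.24636
t₂ = 0.90000 − (-0.24636)·(0.90000 − 1.10000) / (-0.24636 − 0.84458) = 0.90000 − (0.04927)/(-1.09094) = 0.94516

0.945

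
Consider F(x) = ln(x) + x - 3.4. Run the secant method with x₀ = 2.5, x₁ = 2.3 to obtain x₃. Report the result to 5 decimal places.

2.48837

F(2.5) = 0.0162907, F(2.3) = -0.2670909
x₂ = 2.3000000 − (-0.2670909)·(2.3000000 − 2.5000000) / (-0.2670909 − 0.0162907) = 2.3000000 − (0.0534182)/(-0.2833816) = 2.4885026
F(2.4885026) = 0.0001838
x₃ = 2.4885026 − 0.0001838·(2.4885026 − 2.3000000) / (0.0001838 − (-0.2670909)) = 2.4885026 − (0.0000346)/(0.2672747) = 2.4883730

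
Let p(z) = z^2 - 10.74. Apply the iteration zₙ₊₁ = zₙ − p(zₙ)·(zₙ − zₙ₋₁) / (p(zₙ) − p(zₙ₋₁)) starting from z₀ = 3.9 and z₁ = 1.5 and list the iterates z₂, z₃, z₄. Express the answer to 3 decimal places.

3.072, 3.357, 3.275

p(3.9) = 4.47000, p(1.5) = -8.49000
z₂ = 1.50000 − (-8.49000)·(1.50000 − 3.90000) / (-8.49000 − 4.47000) = 1.50000 − (20.37600)/(-12.96000) = 3.07222
p(3.07222) = -1.30145
z₃ = 3.07222 − (-1.30145)·(3.07222 − 1.50000) / (-1.30145 − (-8.49000)) = 3.07222 − (-2.04617)/(7.18855) = 3.35687
p(3.35687) = 0.52854
z₄ = 3.35687 − 0.52854·(3.35687 − 3.07222) / (0.52854 − (-1.30145)) = 3.35687 − (0.15045)/(1.82999) = 3.27465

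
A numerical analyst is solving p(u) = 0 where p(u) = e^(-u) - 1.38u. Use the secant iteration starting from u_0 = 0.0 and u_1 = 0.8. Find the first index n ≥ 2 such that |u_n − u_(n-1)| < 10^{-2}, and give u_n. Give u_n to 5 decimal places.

n = 4, u_n = 0.45826

p(0.0) = 1.0000000, p(0.8) = -0.6546710
u_2 = 0.8000000 − (-0.6546710)·(0.8000000)/(-1.6546710) = 0.4834798;  |Δ| = 0.3165202
p(0.4834798) = -0.0505682
u_3 = 0.4834798 − (-0.0505682)·(-0.3165202)/(0.6041028) = 0.4569845;  |Δ| = 0.0264953
p(0.4569845) = 0.0025515
u_4 = 0.4569845 − 0.0025515·(-0.0264953)/(0.0531197) = 0.4582572;  |Δ| = 0.0012726
|u_4 − u_3| = 0.0012726 < 10^{-2}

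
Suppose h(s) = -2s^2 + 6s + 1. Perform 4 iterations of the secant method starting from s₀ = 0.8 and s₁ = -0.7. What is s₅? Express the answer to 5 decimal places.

h(0.8) = 4.5200000, h(-0.7) = -4.1800000
s₂ = -0.7000000 − (-4.1800000)·(-0.7000000 − 0.8000000) / (-4.1800000 − 4.5200000) = -0.7000000 − (6.2700000)/(-8.7000000) = 0.0206897
h(0.0206897) = 1.1232818
s₃ = 0.0206897 − 1.1232818·(0.0206897 − (-0.7000000)) / (1.1232818 − (-4.1800000)) = 0.0206897 − (0.8095376)/(5.3032818) = -0.1319588
h(-0.1319588) = 0.1734212
s₄ = -0.1319588 − 0.1734212·(-0.1319588 − 0.0206897) / (0.1734212 − 1.1232818) = -0.1319588 − (-0.0264725)/(-0.9498606) = -0.1598286
h(-0.1598286) = -0.0100620
s₅ = -0.1598286 − (-0.0100620)·(-0.1598286 − (-0.1319588)) / (-0.0100620 − 0.1734212) = -0.1598286 − (0.0002804)/(-0.1834832) = -0.1583003

-0.15830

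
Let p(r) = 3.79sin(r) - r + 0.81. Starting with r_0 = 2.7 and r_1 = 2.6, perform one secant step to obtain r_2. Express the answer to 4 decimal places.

p(2.7) = -0.270230, p(2.6) = 0.163750
r_2 = 2.600000 − 0.163750·(2.600000 − 2.700000) / (0.163750 − (-0.270230)) = 2.600000 − (-0.016375)/(0.433980) = 2.637732

2.6377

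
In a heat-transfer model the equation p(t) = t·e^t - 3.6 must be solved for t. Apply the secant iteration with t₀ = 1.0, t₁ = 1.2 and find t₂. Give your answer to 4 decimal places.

1.1393

p(1.0) = -0.881718, p(1.2) = 0.384140
t₂ = 1.200000 − 0.384140·(1.200000 − 1.000000) / (0.384140 − (-0.881718)) = 1.200000 − (0.076828)/(1.265858) = 1.139308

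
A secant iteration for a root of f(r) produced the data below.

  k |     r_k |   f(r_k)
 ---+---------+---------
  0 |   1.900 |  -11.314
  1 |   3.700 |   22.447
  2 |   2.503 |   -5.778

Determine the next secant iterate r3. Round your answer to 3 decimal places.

r3 = 2.503 − (-5.778)·(2.503 − 3.700) / (-5.778 − 22.447)
   = 2.503 − (6.91627)/(-28.22500) = 2.74804

2.748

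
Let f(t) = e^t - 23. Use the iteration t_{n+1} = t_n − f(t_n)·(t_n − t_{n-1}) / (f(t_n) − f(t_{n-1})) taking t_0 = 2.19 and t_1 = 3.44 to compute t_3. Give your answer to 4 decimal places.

3.1125

f(2.19) = -14.064787, f(3.44) = 8.186958
t_2 = 3.440000 − 8.186958·(3.440000 − 2.190000) / (8.186958 − (-14.064787)) = 3.440000 − (10.233698)/(22.251745) = 2.980095
f(2.980095) = -3.310321
t_3 = 2.980095 − (-3.310321)·(2.980095 − 3.440000) / (-3.310321 − 8.186958) = 2.980095 − (1.522434)/(-11.497279) = 3.112512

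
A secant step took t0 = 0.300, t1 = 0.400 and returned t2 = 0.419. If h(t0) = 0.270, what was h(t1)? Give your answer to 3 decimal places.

0.043

The secant line through (0.300, 0.270) and (0.400, h(t1)) crosses zero at t2 = 0.419.
So (0.300, 0.270), (0.400, h(t1)), (0.419, 0) are collinear:
h(t1) = 0.270 · (0.400 − 0.419) / (0.300 − 0.419) = 0.270 · (-0.01900)/(-0.11900) = 0.04311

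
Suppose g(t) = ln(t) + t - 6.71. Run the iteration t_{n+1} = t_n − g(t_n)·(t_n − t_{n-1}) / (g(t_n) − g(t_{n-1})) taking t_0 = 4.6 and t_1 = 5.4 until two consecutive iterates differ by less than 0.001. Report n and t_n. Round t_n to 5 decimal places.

n = 4, t_n = 5.08392

g(4.6) = -0.5839437, g(5.4) = 0.3763990
t_2 = 5.4000000 − 0.3763990·(0.8000000)/(0.9603427) = 5.0864461;  |Δ| = 0.3135539
g(5.0864461) = 0.0030255
t_3 = 5.0864461 − 0.0030255·(-0.3135539)/(-0.3733735) = 5.0839053;  |Δ| = 0.0025408
g(5.0839053) = -0.0000149
t_4 = 5.0839053 − (-0.0000149)·(-0.0025408)/(-0.0030404) = 5.0839178;  |Δ| = 0.0000125
|t_4 − t_3| = 0.0000125 < 0.001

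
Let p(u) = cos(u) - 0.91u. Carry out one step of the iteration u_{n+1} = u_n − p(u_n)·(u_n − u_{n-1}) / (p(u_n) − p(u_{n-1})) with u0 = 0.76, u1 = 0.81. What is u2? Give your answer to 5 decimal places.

0.78056

p(0.76) = 0.0332360, p(0.81) = -0.0476016
u2 = 0.8100000 − (-0.0476016)·(0.8100000 − 0.7600000) / (-0.0476016 − 0.0332360) = 0.8100000 − (-0.0023801)/(-0.0808376) = 0.7805573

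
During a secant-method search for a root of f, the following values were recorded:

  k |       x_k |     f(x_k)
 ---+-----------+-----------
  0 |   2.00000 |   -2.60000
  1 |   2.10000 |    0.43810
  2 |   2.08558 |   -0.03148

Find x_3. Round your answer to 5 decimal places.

x_3 = 2.08558 − (-0.03148)·(2.08558 − 2.10000) / (-0.03148 − 0.43810)
   = 2.08558 − (0.0004539)/(-0.4695800) = 2.0865467

2.08655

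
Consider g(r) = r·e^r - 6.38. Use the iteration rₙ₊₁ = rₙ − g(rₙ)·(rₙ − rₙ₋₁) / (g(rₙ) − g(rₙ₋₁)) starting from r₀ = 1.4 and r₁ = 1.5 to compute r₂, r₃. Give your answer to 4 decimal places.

1.4672, 1.4687

g(1.4) = -0.702720, g(1.5) = 0.342534
r₂ = 1.500000 − 0.342534·(1.500000 − 1.400000) / (0.342534 − (-0.702720)) = 1.500000 − (0.034253)/(1.045254) = 1.467230
g(1.467230) = -0.016328
r₃ = 1.467230 − (-0.016328)·(1.467230 − 1.500000) / (-0.016328 − 0.342534) = 1.467230 − (0.000535)/(-0.358861) = 1.468721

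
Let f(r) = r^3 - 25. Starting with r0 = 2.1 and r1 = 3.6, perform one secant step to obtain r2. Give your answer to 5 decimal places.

2.73133

f(2.1) = -15.7390000, f(3.6) = 21.6560000
r2 = 3.6000000 − 21.6560000·(3.6000000 − 2.1000000) / (21.6560000 − (-15.7390000)) = 3.6000000 − (32.4840000)/(37.3950000) = 2.7313277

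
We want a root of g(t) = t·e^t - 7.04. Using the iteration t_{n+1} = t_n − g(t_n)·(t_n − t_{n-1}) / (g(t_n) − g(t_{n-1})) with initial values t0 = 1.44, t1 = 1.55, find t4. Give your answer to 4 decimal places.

1.5278

g(1.44) = -0.962198, g(1.55) = 0.262779
t2 = 1.550000 − 0.262779·(1.550000 − 1.440000) / (0.262779 − (-0.962198)) = 1.550000 − (0.028906)/(1.224977) = 1.526403
g(1.526403) = -0.016110
t3 = 1.526403 − (-0.016110)·(1.526403 − 1.550000) / (-0.016110 − 0.262779) = 1.526403 − (0.000380)/(-0.278889) = 1.527766
g(1.527766) = -0.000249
t4 = 1.527766 − (-0.000249)·(1.527766 − 1.526403) / (-0.000249 − (-0.016110)) = 1.527766 − (0.000000)/(0.015862) = 1.527788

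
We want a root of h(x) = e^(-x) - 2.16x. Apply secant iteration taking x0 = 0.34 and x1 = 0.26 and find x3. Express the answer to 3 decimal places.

0.332

h(0.34) = -0.02263, h(0.26) = 0.20945
x2 = 0.26000 − 0.20945·(0.26000 − 0.34000) / (0.20945 − (-0.02263)) = 0.26000 − (-0.01676)/(0.23208) = 0.33220
h(0.33220) = -0.00021
x3 = 0.33220 − (-0.00021)·(0.33220 − 0.26000) / (-0.00021 − 0.20945) = 0.33220 − (-0.00001)/(-0.20966) = 0.33213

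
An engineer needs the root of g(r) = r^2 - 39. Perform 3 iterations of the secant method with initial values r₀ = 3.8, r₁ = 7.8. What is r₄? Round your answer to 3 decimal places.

6.246

g(3.8) = -24.56000, g(7.8) = 21.84000
r₂ = 7.80000 − 21.84000·(7.80000 − 3.80000) / (21.84000 − (-24.56000)) = 7.80000 − (87.36000)/(46.40000) = 5.91724
g(5.91724) = -3.98625
r₃ = 5.91724 − (-3.98625)·(5.91724 − 7.80000) / (-3.98625 − 21.84000) = 5.91724 − (7.50515)/(-25.82625) = 6.20784
g(6.20784) = -0.46268
r₄ = 6.20784 − (-0.46268)·(6.20784 − 5.91724) / (-0.46268 − (-3.98625)) = 6.20784 − (-0.13446)/(3.52357) = 6.24600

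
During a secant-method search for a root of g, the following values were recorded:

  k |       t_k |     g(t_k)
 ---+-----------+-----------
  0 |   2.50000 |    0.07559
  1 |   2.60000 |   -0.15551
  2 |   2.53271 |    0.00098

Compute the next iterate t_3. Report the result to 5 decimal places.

t_3 = 2.53271 − 0.00098·(2.53271 − 2.60000) / (0.00098 − (-0.15551))
   = 2.53271 − (-0.0000659)/(0.1564900) = 2.5331314

2.53313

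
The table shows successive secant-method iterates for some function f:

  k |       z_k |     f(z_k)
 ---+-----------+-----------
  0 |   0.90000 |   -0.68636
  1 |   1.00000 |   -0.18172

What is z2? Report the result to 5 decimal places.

1.03601

z2 = 1.00000 − (-0.18172)·(1.00000 − 0.90000) / (-0.18172 − (-0.68636))
   = 1.00000 − (-0.0181720)/(0.5046400) = 1.0360098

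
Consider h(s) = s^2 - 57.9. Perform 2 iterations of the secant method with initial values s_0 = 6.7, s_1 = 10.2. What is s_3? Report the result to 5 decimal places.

h(6.7) = -13.0100000, h(10.2) = 46.1400000
s_2 = 10.2000000 − 46.1400000·(10.2000000 − 6.7000000) / (46.1400000 − (-13.0100000)) = 10.2000000 − (161.4900000)/(59.1500000) = 7.4698225
h(7.4698225) = -2.1017520
s_3 = 7.4698225 − (-2.1017520)·(7.4698225 − 10.2000000) / (-2.1017520 − 46.1400000) = 7.4698225 − (5.7381562)/(-48.2417520) = 7.5887683

7.58877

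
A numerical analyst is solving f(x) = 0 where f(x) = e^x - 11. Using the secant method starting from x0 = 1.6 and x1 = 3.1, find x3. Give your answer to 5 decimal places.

2.31060

f(1.6) = -6.0469676, f(3.1) = 11.1979513
x2 = 3.1000000 − 11.1979513·(3.1000000 − 1.6000000) / (11.1979513 − (-6.0469676)) = 3.1000000 − (16.7969269)/(17.2449189) = 2.1259782
f(2.1259782) = -2.6189081
x3 = 2.1259782 − (-2.6189081)·(2.1259782 − 3.1000000) / (-2.6189081 − 11.1979513) = 2.1259782 − (2.5508736)/(-13.8168594) = 2.3105986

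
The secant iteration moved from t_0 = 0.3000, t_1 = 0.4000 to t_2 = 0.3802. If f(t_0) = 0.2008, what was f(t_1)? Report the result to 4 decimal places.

-0.0496

The secant line through (0.3000, 0.2008) and (0.4000, f(t_1)) crosses zero at t_2 = 0.3802.
So (0.3000, 0.2008), (0.4000, f(t_1)), (0.3802, 0) are collinear:
f(t_1) = 0.2008 · (0.4000 − 0.3802) / (0.3000 − 0.3802) = 0.2008 · (0.019800)/(-0.080200) = -0.049574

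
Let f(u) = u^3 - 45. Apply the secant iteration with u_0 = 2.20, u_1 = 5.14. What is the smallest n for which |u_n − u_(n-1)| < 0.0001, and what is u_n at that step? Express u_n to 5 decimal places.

f(2.20) = -34.3520000, f(5.14) = 90.7967440
u_2 = 5.1400000 − 90.7967440·(2.9400000)/(125.1487440) = 3.0069988;  |Δ| = 2.1330012
f(3.0069988) = -17.8105926
u_3 = 3.0069988 − (-17.8105926)·(-2.1330012)/(-108.6073366) = 3.3567911;  |Δ| = 0.3497924
f(3.3567911) = -7.1755216
u_4 = 3.3567911 − (-7.1755216)·(0.3497924)/(10.6350710) = 3.5927973;  |Δ| = 0.2360062
f(3.5927973) = 1.3765189
u_5 = 3.5927973 − 1.3765189·(0.2360062)/(8.5520405) = 3.5548102;  |Δ| = 0.0379871
f(3.5548102) = -0.0790158
u_6 = 3.5548102 − (-0.0790158)·(-0.0379871)/(-1.4555348) = 3.5568724;  |Δ| = 0.0020622
f(3.5568724) = -0.0007930
u_7 = 3.5568724 − (-0.0007930)·(0.0020622)/(0.0782228) = 3.5568933;  |Δ| = 0.0000209
|u_7 − u_6| = 0.0000209 < 0.0001

n = 7, u_n = 3.55689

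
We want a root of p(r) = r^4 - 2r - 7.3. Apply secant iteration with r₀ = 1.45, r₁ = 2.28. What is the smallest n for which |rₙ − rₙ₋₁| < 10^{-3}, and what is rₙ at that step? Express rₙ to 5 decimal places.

p(1.45) = -5.7794938, p(2.28) = 15.1633626
r₂ = 2.2800000 − 15.1633626·(0.8300000)/(20.9428563) = 1.6790509;  |Δ| = 0.6009491
p(1.6790509) = -2.7101461
r₃ = 1.6790509 − (-2.7101461)·(-0.6009491)/(-17.8735087) = 1.7701723;  |Δ| = 0.0911214
p(1.7701723) = -1.0214592
r₄ = 1.7701723 − (-1.0214592)·(0.0911214)/(1.6886869) = 1.8252902;  |Δ| = 0.0551179
p(1.8252902) = 0.1495402
r₅ = 1.8252902 − 0.1495402·(0.0551179)/(1.1709994) = 1.8182515;  |Δ| = 0.0070387
p(1.8182515) = -0.0066126
r₆ = 1.8182515 − (-0.0066126)·(-0.0070387)/(-0.1561527) = 1.8185496;  |Δ| = 0.0002981
|r₆ − r₅| = 0.0002981 < 10^{-3}

n = 6, rₙ = 1.81855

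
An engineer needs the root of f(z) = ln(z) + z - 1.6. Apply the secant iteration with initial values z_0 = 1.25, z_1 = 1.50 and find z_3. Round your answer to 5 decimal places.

f(1.25) = -0.1268564, f(1.50) = 0.3054651
z_2 = 1.5000000 − 0.3054651·(1.5000000 − 1.2500000) / (0.3054651 − (-0.1268564)) = 1.5000000 − (0.0763663)/(0.4323216) = 1.3233577
f(1.3233577) = 0.0035299
z_3 = 1.3233577 − 0.0035299·(1.3233577 − 1.5000000) / (0.0035299 − 0.3054651) = 1.3233577 − (-0.0006235)/(-0.3019352) = 1.3212926

1.32129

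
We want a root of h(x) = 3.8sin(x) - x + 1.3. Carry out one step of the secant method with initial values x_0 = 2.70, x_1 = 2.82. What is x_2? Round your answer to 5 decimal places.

h(2.70) = 0.2240435, h(2.82) = -0.3189037
x_2 = 2.8200000 − (-0.3189037)·(2.8200000 − 2.7000000) / (-0.3189037 − 0.2240435) = 2.8200000 − (-0.0382684)/(-0.5429473) = 2.7495172

2.74952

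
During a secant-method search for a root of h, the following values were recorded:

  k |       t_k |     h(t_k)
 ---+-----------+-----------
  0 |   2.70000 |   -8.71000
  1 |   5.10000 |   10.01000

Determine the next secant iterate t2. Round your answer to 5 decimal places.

3.81667

t2 = 5.10000 − 10.01000·(5.10000 − 2.70000) / (10.01000 − (-8.71000))
   = 5.10000 − (24.0240000)/(18.7200000) = 3.8166667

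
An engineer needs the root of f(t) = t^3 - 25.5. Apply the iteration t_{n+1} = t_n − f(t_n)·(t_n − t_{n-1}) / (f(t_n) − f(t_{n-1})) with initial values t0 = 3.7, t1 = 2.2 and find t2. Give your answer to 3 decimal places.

2.757

f(3.7) = 25.15300, f(2.2) = -14.85200
t2 = 2.20000 − (-14.85200)·(2.20000 − 3.70000) / (-14.85200 − 25.15300) = 2.20000 − (22.27800)/(-40.00500) = 2.75688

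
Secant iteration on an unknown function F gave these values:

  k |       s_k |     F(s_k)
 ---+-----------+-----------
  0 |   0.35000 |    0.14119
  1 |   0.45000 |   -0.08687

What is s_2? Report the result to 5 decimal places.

0.41191

s_2 = 0.45000 − (-0.08687)·(0.45000 − 0.35000) / (-0.08687 − 0.14119)
   = 0.45000 − (-0.0086870)/(-0.2280600) = 0.4119091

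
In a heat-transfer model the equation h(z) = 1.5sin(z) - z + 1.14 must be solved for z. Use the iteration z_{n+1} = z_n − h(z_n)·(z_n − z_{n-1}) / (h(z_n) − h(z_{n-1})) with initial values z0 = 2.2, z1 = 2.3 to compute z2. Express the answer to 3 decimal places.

2.279

h(2.2) = 0.15274, h(2.3) = -0.04144
z2 = 2.30000 − (-0.04144)·(2.30000 − 2.20000) / (-0.04144 − 0.15274) = 2.30000 − (-0.00414)/(-0.19419) = 2.27866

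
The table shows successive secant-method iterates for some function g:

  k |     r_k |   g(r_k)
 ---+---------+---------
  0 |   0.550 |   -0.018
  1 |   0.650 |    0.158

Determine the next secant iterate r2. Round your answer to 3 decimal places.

0.560

r2 = 0.650 − 0.158·(0.650 − 0.550) / (0.158 − (-0.018))
   = 0.650 − (0.01580)/(0.17600) = 0.56023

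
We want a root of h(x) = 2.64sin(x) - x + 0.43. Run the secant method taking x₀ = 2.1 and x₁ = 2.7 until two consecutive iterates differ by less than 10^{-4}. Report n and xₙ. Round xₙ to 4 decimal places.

n = 5, xₙ = 2.3353

h(2.1) = 0.608873, h(2.7) = -1.141717
x₂ = 2.700000 − (-1.141717)·(0.600000)/(-1.750590) = 2.308686;  |Δ| = 0.391314
h(2.308686) = 0.074623
x₃ = 2.308686 − 0.074623·(-0.391314)/(1.216340) = 2.332693;  |Δ| = 0.024007
h(2.332693) = 0.007420
x₄ = 2.332693 − 0.007420·(0.024007)/(-0.067203) = 2.335344;  |Δ| = 0.002651
h(2.335344) = -0.000068
x₅ = 2.335344 − (-0.000068)·(0.002651)/(-0.007488) = 2.335320;  |Δ| = 0.000024
|x₅ − x₄| = 0.000024 < 10^{-4}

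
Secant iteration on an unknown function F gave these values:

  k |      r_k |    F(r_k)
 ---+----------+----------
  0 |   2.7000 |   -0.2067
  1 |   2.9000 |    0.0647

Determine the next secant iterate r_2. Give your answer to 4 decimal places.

r_2 = 2.9000 − 0.0647·(2.9000 − 2.7000) / (0.0647 − (-0.2067))
   = 2.9000 − (0.012940)/(0.271400) = 2.852321

2.8523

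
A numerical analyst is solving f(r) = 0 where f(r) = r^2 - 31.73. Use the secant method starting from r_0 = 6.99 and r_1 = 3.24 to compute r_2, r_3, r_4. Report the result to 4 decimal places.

5.3155, 5.7217, 5.6304

f(6.99) = 17.130100, f(3.24) = -21.232400
r_2 = 3.240000 − (-21.232400)·(3.240000 − 6.990000) / (-21.232400 − 17.130100) = 3.240000 − (79.621500)/(-38.362500) = 5.315503
f(5.315503) = -3.475423
r_3 = 5.315503 − (-3.475423)·(5.315503 − 3.240000) / (-3.475423 − (-21.232400)) = 5.315503 − (-7.213253)/(17.756977) = 5.721724
f(5.721724) = 1.008128
r_4 = 5.721724 − 1.008128·(5.721724 − 5.315503) / (1.008128 − (-3.475423)) = 5.721724 − (0.409523)/(4.483551) = 5.630385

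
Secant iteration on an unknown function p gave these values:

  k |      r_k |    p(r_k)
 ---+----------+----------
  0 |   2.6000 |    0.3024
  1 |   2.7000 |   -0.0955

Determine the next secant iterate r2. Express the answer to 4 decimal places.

2.6760

r2 = 2.7000 − (-0.0955)·(2.7000 − 2.6000) / (-0.0955 − 0.3024)
   = 2.7000 − (-0.009550)/(-0.397900) = 2.675999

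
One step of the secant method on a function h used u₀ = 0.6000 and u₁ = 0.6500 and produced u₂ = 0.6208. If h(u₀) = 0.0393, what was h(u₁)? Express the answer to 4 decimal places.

The secant line through (0.6000, 0.0393) and (0.6500, h(u₁)) crosses zero at u₂ = 0.6208.
So (0.6000, 0.0393), (0.6500, h(u₁)), (0.6208, 0) are collinear:
h(u₁) = 0.0393 · (0.6500 − 0.6208) / (0.6000 − 0.6208) = 0.0393 · (0.029200)/(-0.020800) = -0.055171

-0.0552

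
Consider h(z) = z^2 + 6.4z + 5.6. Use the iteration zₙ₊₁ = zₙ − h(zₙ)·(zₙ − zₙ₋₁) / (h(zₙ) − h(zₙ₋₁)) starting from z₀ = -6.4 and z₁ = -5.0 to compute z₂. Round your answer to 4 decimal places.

h(-6.4) = 5.600000, h(-5.0) = -1.400000
z₂ = -5.000000 − (-1.400000)·(-5.000000 − (-6.400000)) / (-1.400000 − 5.600000) = -5.000000 − (-1.960000)/(-7.000000) = -5.280000

-5.2800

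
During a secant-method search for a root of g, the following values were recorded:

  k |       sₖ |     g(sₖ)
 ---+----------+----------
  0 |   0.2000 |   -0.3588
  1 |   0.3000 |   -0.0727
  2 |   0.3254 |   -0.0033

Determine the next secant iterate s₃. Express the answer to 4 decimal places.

0.3266

s₃ = 0.3254 − (-0.0033)·(0.3254 − 0.3000) / (-0.0033 − (-0.0727))
   = 0.3254 − (-0.000084)/(0.069400) = 0.326608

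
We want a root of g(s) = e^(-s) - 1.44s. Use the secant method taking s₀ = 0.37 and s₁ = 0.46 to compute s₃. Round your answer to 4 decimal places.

g(0.37) = 0.157934, g(0.46) = -0.031116
s₂ = 0.460000 − (-0.031116)·(0.460000 − 0.370000) / (-0.031116 − 0.157934) = 0.460000 − (-0.002800)/(-0.189051) = 0.445187
g(0.445187) = -0.000364
s₃ = 0.445187 − (-0.000364)·(0.445187 − 0.460000) / (-0.000364 − (-0.031116)) = 0.445187 − (0.000005)/(0.030752) = 0.445011

0.4450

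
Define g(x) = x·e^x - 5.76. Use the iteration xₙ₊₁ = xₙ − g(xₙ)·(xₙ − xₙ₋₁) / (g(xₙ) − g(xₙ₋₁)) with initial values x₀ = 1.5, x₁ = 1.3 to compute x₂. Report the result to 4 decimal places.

g(1.5) = 0.962534, g(1.3) = -0.989914
x₂ = 1.300000 − (-0.989914)·(1.300000 − 1.500000) / (-0.989914 − 0.962534) = 1.300000 − (0.197983)/(-1.952448) = 1.401402

1.4014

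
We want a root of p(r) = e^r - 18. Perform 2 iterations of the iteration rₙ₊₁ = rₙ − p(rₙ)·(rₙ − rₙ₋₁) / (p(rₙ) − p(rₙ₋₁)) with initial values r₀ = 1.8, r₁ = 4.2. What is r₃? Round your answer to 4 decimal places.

2.5534

p(1.8) = -11.950353, p(4.2) = 48.686331
r₂ = 4.200000 − 48.686331·(4.200000 − 1.800000) / (48.686331 − (-11.950353)) = 4.200000 − (116.847194)/(60.636684) = 2.272995
p(2.272995) = -8.291566
r₃ = 2.272995 − (-8.291566)·(2.272995 − 4.200000) / (-8.291566 − 48.686331) = 2.272995 − (15.977890)/(-56.977897) = 2.553418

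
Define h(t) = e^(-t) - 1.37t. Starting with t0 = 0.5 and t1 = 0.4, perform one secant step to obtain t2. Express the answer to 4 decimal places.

0.4609

h(0.5) = -0.078469, h(0.4) = 0.122320
t2 = 0.400000 − 0.122320·(0.400000 − 0.500000) / (0.122320 − (-0.078469)) = 0.400000 − (-0.012232)/(0.200789) = 0.460920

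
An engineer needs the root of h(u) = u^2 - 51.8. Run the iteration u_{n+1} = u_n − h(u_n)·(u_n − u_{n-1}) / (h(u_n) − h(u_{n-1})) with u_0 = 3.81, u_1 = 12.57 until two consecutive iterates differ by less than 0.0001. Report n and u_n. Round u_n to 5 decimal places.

n = 7, u_n = 7.19722

h(3.81) = -37.2839000, h(12.57) = 106.2049000
u_2 = 12.5700000 − 106.2049000·(8.7600000)/(143.4888000) = 6.0861844;  |Δ| = 6.4838156
h(6.0861844) = -14.7583598
u_3 = 6.0861844 − (-14.7583598)·(-6.4838156)/(-120.9632598) = 6.8772550;  |Δ| = 0.7910706
h(6.8772550) = -4.5033634
u_4 = 6.8772550 − (-4.5033634)·(0.7910706)/(10.2549964) = 7.2246446;  |Δ| = 0.3473896
h(7.2246446) = 0.3954892
u_5 = 7.2246446 − 0.3954892·(0.3473896)/(4.8988526) = 7.1965995;  |Δ| = 0.0280451
h(7.1965995) = -0.0089560
u_6 = 7.1965995 − (-0.0089560)·(-0.0280451)/(-0.4044452) = 7.1972205;  |Δ| = 0.0006210
h(7.1972205) = -0.0000170
u_7 = 7.1972205 − (-0.0000170)·(0.0006210)/(0.0089390) = 7.1972217;  |Δ| = 0.0000012
|u_7 − u_6| = 0.0000012 < 0.0001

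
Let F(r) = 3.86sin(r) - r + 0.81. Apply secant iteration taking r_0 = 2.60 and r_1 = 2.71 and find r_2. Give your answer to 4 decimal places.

2.6453

F(2.60) = 0.199835, F(2.71) = -0.285293
r_2 = 2.710000 − (-0.285293)·(2.710000 − 2.600000) / (-0.285293 − 0.199835) = 2.710000 − (-0.031382)/(-0.485128) = 2.645312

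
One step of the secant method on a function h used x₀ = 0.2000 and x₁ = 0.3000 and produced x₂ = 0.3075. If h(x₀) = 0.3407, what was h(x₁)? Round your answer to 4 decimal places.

The secant line through (0.2000, 0.3407) and (0.3000, h(x₁)) crosses zero at x₂ = 0.3075.
So (0.2000, 0.3407), (0.3000, h(x₁)), (0.3075, 0) are collinear:
h(x₁) = 0.3407 · (0.3000 − 0.3075) / (0.2000 − 0.3075) = 0.3407 · (-0.007500)/(-0.107500) = 0.023770

0.0238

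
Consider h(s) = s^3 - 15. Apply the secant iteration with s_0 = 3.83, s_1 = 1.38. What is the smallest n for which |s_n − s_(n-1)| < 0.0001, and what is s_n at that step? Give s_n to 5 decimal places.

h(3.83) = 41.1818870, h(1.38) = -12.3719280
s_2 = 1.3800000 − (-12.3719280)·(-2.4500000)/(-53.5538150) = 1.9459956;  |Δ| = 0.5659956
h(1.9459956) = -7.6307115
s_3 = 1.9459956 − (-7.6307115)·(0.5659956)/(4.7412165) = 2.8569325;  |Δ| = 0.9109369
h(2.8569325) = 8.3184640
s_4 = 2.8569325 − 8.3184640·(0.9109369)/(15.9491754) = 2.3818236;  |Δ| = 0.4751089
h(2.3818236) = -1.4877161
s_5 = 2.3818236 − (-1.4877161)·(-0.4751089)/(-9.8061800) = 2.4539033;  |Δ| = 0.0720798
h(2.4539033) = -0.2234737
s_6 = 2.4539033 − (-0.2234737)·(0.0720798)/(1.2642424) = 2.4666445;  |Δ| = 0.0127412
h(2.4666445) = 0.0078918
s_7 = 2.4666445 − 0.0078918·(0.0127412)/(0.2313655) = 2.4662099;  |Δ| = 0.0004346
h(2.4662099) = -0.0000395
s_8 = 2.4662099 − (-0.0000395)·(-0.0004346)/(-0.0079313) = 2.4662121;  |Δ| = 0.0000022
|s_8 − s_7| = 0.0000022 < 0.0001

n = 8, s_n = 2.46621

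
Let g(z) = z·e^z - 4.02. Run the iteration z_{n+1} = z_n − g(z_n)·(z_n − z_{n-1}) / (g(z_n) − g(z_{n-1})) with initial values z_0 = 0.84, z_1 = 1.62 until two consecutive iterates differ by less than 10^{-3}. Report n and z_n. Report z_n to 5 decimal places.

n = 6, z_n = 1.20489

g(0.84) = -2.0742517, g(1.62) = 4.1660063
z_2 = 1.6200000 − 4.1660063·(0.7800000)/(6.2402581) = 1.0992707;  |Δ| = 0.5207293
g(1.0992707) = -0.7200156
z_3 = 1.0992707 − (-0.7200156)·(-0.5207293)/(-4.8860219) = 1.1760066;  |Δ| = 0.0767359
g(1.1760066) = -0.2080872
z_4 = 1.1760066 − (-0.2080872)·(0.0767359)/(0.5119284) = 1.2071980;  |Δ| = 0.0311914
g(1.2071980) = 0.0169925
z_5 = 1.2071980 − 0.0169925·(0.0311914)/(0.2250798) = 1.2048432;  |Δ| = 0.0023548
g(1.2048432) = -0.0003589
z_6 = 1.2048432 − (-0.0003589)·(-0.0023548)/(-0.0173514) = 1.2048919;  |Δ| = 0.0000487
|z_6 − z_5| = 0.0000487 < 10^{-3}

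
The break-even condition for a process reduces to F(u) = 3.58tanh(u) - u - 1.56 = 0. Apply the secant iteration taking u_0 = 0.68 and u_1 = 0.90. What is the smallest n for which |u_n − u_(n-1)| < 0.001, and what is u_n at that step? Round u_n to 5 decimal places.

n = 5, u_n = 0.78315

F(0.68) = -0.1223606, F(0.90) = 0.1043464
u_2 = 0.9000000 − 0.1043464·(0.2200000)/(0.2267069) = 0.7987406;  |Δ| = 0.1012594
F(0.7987406) = 0.0159884
u_3 = 0.7987406 − 0.0159884·(-0.1012594)/(-0.0883580) = 0.7804178;  |Δ| = 0.0183229
F(0.7804178) = -0.0028696
u_4 = 0.7804178 − (-0.0028696)·(-0.0183229)/(-0.0188579) = 0.7832059;  |Δ| = 0.0027881
F(0.7832059) = 0.0000579
u_5 = 0.7832059 − 0.0000579·(0.0027881)/(0.0029275) = 0.7831508;  |Δ| = 0.0000551
|u_5 − u_4| = 0.0000551 < 0.001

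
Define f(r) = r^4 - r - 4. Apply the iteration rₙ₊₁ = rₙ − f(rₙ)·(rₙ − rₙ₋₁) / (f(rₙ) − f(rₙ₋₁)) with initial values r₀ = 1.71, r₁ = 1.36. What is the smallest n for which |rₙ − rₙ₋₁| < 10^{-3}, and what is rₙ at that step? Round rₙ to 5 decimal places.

f(1.71) = 2.8403608, f(1.36) = -1.9389798
r₂ = 1.3600000 − (-1.9389798)·(-0.3500000)/(-4.7793406) = 1.5019951;  |Δ| = 0.1419951
f(1.5019951) = -0.4125075
r₃ = 1.5019951 − (-0.4125075)·(0.1419951)/(1.5264723) = 1.5403673;  |Δ| = 0.0383722
f(1.5403673) = 0.0894865
r₄ = 1.5403673 − 0.0894865·(0.0383722)/(0.5019940) = 1.5335270;  |Δ| = 0.0068403
f(1.5335270) = -0.0030109
r₅ = 1.5335270 − (-0.0030109)·(-0.0068403)/(-0.0924974) = 1.5337496;  |Δ| = 0.0002227
|r₅ − r₄| = 0.0002227 < 10^{-3}

n = 5, rₙ = 1.53375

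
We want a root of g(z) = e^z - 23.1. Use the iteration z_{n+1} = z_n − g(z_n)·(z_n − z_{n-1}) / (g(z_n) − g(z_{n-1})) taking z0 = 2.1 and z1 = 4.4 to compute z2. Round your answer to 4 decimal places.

g(2.1) = -14.933830, g(4.4) = 58.350869
z2 = 4.400000 − 58.350869·(4.400000 − 2.100000) / (58.350869 − (-14.933830)) = 4.400000 − (134.206998)/(73.284699) = 2.568690

2.5687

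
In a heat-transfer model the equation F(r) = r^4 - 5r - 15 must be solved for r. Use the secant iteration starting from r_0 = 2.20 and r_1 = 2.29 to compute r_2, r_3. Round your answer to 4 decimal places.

2.2639, 2.2651

F(2.20) = -2.574400, F(2.29) = 1.050585
r_2 = 2.290000 − 1.050585·(2.290000 − 2.200000) / (1.050585 − (-2.574400)) = 2.290000 − (0.094553)/(3.624985) = 2.263916
F(2.263916) = -0.050703
r_3 = 2.263916 − (-0.050703)·(2.263916 − 2.290000) / (-0.050703 − 1.050585) = 2.263916 − (0.001323)/(-1.101287) = 2.265117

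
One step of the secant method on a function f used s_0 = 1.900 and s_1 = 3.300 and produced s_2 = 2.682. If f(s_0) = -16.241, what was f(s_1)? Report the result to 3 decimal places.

The secant line through (1.900, -16.241) and (3.300, f(s_1)) crosses zero at s_2 = 2.682.
So (1.900, -16.241), (3.300, f(s_1)), (2.682, 0) are collinear:
f(s_1) = -16.241 · (3.300 − 2.682) / (1.900 − 2.682) = -16.241 · (0.61800)/(-0.78200) = 12.83496

12.835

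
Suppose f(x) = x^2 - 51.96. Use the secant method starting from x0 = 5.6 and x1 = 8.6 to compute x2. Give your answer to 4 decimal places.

f(5.6) = -20.600000, f(8.6) = 22.000000
x2 = 8.600000 − 22.000000·(8.600000 − 5.600000) / (22.000000 − (-20.600000)) = 8.600000 − (66.000000)/(42.600000) = 7.050704

7.0507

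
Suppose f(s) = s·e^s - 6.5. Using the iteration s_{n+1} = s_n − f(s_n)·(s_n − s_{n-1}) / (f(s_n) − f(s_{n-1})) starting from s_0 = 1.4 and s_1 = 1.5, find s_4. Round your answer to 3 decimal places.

1.480

f(1.4) = -0.82272, f(1.5) = 0.22253
s_2 = 1.50000 − 0.22253·(1.50000 − 1.40000) / (0.22253 − (-0.82272)) = 1.50000 − (0.02225)/(1.04525) = 1.47871
f(1.47871) = -0.01248
s_3 = 1.47871 − (-0.01248)·(1.47871 − 1.50000) / (-0.01248 − 0.22253) = 1.47871 − (0.00027)/(-0.23501) = 1.47984
f(1.47984) = -0.00018
s_4 = 1.47984 − (-0.00018)·(1.47984 − 1.47871) / (-0.00018 − (-0.01248)) = 1.47984 − (0.00000)/(0.01231) = 1.47986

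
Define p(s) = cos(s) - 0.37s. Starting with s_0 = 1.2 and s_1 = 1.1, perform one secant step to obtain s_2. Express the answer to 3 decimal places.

1.136

p(1.2) = -0.08164, p(1.1) = 0.04660
s_2 = 1.10000 − 0.04660·(1.10000 − 1.20000) / (0.04660 − (-0.08164)) = 1.10000 − (-0.00466)/(0.12824) = 1.13634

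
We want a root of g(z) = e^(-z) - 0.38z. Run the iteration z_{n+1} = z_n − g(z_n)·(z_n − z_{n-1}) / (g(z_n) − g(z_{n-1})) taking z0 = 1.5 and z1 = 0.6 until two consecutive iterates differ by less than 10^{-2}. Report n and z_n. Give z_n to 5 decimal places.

n = 4, z_n = 0.98380

g(1.5) = -0.3468698, g(0.6) = 0.3208116
z2 = 0.6000000 − 0.3208116·(-0.9000000)/(0.6676815) = 1.0324374;  |Δ| = 0.4324374
g(1.0324374) = -0.0361884
z3 = 1.0324374 − (-0.0361884)·(0.4324374)/(-0.3570000) = 0.9886021;  |Δ| = 0.0438353
g(0.9886021) = -0.0035723
z4 = 0.9886021 − (-0.0035723)·(-0.0438353)/(0.0326161) = 0.9838010;  |Δ| = 0.0048011
|z4 − z3| = 0.0048011 < 10^{-2}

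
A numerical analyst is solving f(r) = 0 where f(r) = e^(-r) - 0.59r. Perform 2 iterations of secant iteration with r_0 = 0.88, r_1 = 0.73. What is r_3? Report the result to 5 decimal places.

f(0.88) = -0.1044171, f(0.73) = 0.0512090
r_2 = 0.7300000 − 0.0512090·(0.7300000 − 0.8800000) / (0.0512090 − (-0.1044171)) = 0.7300000 − (-0.0076813)/(0.1556261) = 0.7793577
f(0.7793577) = -0.0011205
r_3 = 0.7793577 − (-0.0011205)·(0.7793577 − 0.7300000) / (-0.0011205 − 0.0512090) = 0.7793577 − (-0.0000553)/(-0.0523295) = 0.7783008

0.77830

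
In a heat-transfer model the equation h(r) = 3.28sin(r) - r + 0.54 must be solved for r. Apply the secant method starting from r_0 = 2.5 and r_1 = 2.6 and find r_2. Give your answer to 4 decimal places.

2.5008

h(2.5) = 0.002989, h(2.6) = -0.369156
r_2 = 2.600000 − (-0.369156)·(2.600000 − 2.500000) / (-0.369156 − 0.002989) = 2.600000 − (-0.036916)/(-0.372144) = 2.500803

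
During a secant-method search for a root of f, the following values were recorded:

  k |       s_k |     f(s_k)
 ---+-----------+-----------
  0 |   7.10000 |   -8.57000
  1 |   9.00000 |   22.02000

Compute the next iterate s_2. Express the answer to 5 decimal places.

s_2 = 9.00000 − 22.02000·(9.00000 − 7.10000) / (22.02000 − (-8.57000))
   = 9.00000 − (41.8380000)/(30.5900000) = 7.6322981

7.63230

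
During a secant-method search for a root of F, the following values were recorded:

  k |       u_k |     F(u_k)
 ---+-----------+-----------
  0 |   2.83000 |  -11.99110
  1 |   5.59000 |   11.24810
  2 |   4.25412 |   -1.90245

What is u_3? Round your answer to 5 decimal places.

4.44738

u_3 = 4.25412 − (-1.90245)·(4.25412 − 5.59000) / (-1.90245 − 11.24810)
   = 4.25412 − (2.5414449)/(-13.1505500) = 4.4473777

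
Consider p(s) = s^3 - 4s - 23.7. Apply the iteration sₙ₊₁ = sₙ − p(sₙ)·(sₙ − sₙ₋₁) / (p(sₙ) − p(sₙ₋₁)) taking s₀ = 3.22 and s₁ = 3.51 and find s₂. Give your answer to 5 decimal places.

3.32649

p(3.22) = -3.1937520, p(3.51) = 5.5035510
s₂ = 3.5100000 − 5.5035510·(3.5100000 − 3.2200000) / (5.5035510 − (-3.1937520)) = 3.5100000 − (1.5960298)/(8.6973030) = 3.3264914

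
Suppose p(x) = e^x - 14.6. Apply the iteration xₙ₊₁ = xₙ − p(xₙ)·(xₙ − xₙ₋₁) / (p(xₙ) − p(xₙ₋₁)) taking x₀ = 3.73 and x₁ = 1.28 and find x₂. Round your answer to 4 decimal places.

1.9879

p(3.73) = 27.079108, p(1.28) = -11.003360
x₂ = 1.280000 − (-11.003360)·(1.280000 − 3.730000) / (-11.003360 − 27.079108) = 1.280000 − (26.958233)/(-38.082468) = 1.987891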